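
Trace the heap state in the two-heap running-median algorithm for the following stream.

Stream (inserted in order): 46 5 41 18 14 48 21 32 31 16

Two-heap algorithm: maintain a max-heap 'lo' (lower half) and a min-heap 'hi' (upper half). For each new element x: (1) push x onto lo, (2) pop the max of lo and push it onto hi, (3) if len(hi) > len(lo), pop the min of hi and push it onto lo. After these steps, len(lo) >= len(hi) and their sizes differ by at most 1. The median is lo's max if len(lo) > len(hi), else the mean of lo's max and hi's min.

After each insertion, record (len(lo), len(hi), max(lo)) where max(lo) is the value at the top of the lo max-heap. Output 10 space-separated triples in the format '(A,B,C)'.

Answer: (1,0,46) (1,1,5) (2,1,41) (2,2,18) (3,2,18) (3,3,18) (4,3,21) (4,4,21) (5,4,31) (5,5,21)

Derivation:
Step 1: insert 46 -> lo=[46] hi=[] -> (len(lo)=1, len(hi)=0, max(lo)=46)
Step 2: insert 5 -> lo=[5] hi=[46] -> (len(lo)=1, len(hi)=1, max(lo)=5)
Step 3: insert 41 -> lo=[5, 41] hi=[46] -> (len(lo)=2, len(hi)=1, max(lo)=41)
Step 4: insert 18 -> lo=[5, 18] hi=[41, 46] -> (len(lo)=2, len(hi)=2, max(lo)=18)
Step 5: insert 14 -> lo=[5, 14, 18] hi=[41, 46] -> (len(lo)=3, len(hi)=2, max(lo)=18)
Step 6: insert 48 -> lo=[5, 14, 18] hi=[41, 46, 48] -> (len(lo)=3, len(hi)=3, max(lo)=18)
Step 7: insert 21 -> lo=[5, 14, 18, 21] hi=[41, 46, 48] -> (len(lo)=4, len(hi)=3, max(lo)=21)
Step 8: insert 32 -> lo=[5, 14, 18, 21] hi=[32, 41, 46, 48] -> (len(lo)=4, len(hi)=4, max(lo)=21)
Step 9: insert 31 -> lo=[5, 14, 18, 21, 31] hi=[32, 41, 46, 48] -> (len(lo)=5, len(hi)=4, max(lo)=31)
Step 10: insert 16 -> lo=[5, 14, 16, 18, 21] hi=[31, 32, 41, 46, 48] -> (len(lo)=5, len(hi)=5, max(lo)=21)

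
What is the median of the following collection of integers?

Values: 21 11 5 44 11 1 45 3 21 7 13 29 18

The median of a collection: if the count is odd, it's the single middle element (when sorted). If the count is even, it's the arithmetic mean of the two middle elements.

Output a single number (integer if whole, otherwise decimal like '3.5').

Step 1: insert 21 -> lo=[21] (size 1, max 21) hi=[] (size 0) -> median=21
Step 2: insert 11 -> lo=[11] (size 1, max 11) hi=[21] (size 1, min 21) -> median=16
Step 3: insert 5 -> lo=[5, 11] (size 2, max 11) hi=[21] (size 1, min 21) -> median=11
Step 4: insert 44 -> lo=[5, 11] (size 2, max 11) hi=[21, 44] (size 2, min 21) -> median=16
Step 5: insert 11 -> lo=[5, 11, 11] (size 3, max 11) hi=[21, 44] (size 2, min 21) -> median=11
Step 6: insert 1 -> lo=[1, 5, 11] (size 3, max 11) hi=[11, 21, 44] (size 3, min 11) -> median=11
Step 7: insert 45 -> lo=[1, 5, 11, 11] (size 4, max 11) hi=[21, 44, 45] (size 3, min 21) -> median=11
Step 8: insert 3 -> lo=[1, 3, 5, 11] (size 4, max 11) hi=[11, 21, 44, 45] (size 4, min 11) -> median=11
Step 9: insert 21 -> lo=[1, 3, 5, 11, 11] (size 5, max 11) hi=[21, 21, 44, 45] (size 4, min 21) -> median=11
Step 10: insert 7 -> lo=[1, 3, 5, 7, 11] (size 5, max 11) hi=[11, 21, 21, 44, 45] (size 5, min 11) -> median=11
Step 11: insert 13 -> lo=[1, 3, 5, 7, 11, 11] (size 6, max 11) hi=[13, 21, 21, 44, 45] (size 5, min 13) -> median=11
Step 12: insert 29 -> lo=[1, 3, 5, 7, 11, 11] (size 6, max 11) hi=[13, 21, 21, 29, 44, 45] (size 6, min 13) -> median=12
Step 13: insert 18 -> lo=[1, 3, 5, 7, 11, 11, 13] (size 7, max 13) hi=[18, 21, 21, 29, 44, 45] (size 6, min 18) -> median=13

Answer: 13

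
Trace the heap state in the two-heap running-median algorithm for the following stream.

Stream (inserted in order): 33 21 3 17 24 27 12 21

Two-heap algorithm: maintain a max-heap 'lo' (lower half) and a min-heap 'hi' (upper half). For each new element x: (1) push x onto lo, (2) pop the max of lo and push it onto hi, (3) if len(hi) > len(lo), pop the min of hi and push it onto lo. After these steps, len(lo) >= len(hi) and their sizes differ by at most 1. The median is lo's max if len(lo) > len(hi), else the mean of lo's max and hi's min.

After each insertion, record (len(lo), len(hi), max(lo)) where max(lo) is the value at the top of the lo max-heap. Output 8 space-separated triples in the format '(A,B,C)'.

Step 1: insert 33 -> lo=[33] hi=[] -> (len(lo)=1, len(hi)=0, max(lo)=33)
Step 2: insert 21 -> lo=[21] hi=[33] -> (len(lo)=1, len(hi)=1, max(lo)=21)
Step 3: insert 3 -> lo=[3, 21] hi=[33] -> (len(lo)=2, len(hi)=1, max(lo)=21)
Step 4: insert 17 -> lo=[3, 17] hi=[21, 33] -> (len(lo)=2, len(hi)=2, max(lo)=17)
Step 5: insert 24 -> lo=[3, 17, 21] hi=[24, 33] -> (len(lo)=3, len(hi)=2, max(lo)=21)
Step 6: insert 27 -> lo=[3, 17, 21] hi=[24, 27, 33] -> (len(lo)=3, len(hi)=3, max(lo)=21)
Step 7: insert 12 -> lo=[3, 12, 17, 21] hi=[24, 27, 33] -> (len(lo)=4, len(hi)=3, max(lo)=21)
Step 8: insert 21 -> lo=[3, 12, 17, 21] hi=[21, 24, 27, 33] -> (len(lo)=4, len(hi)=4, max(lo)=21)

Answer: (1,0,33) (1,1,21) (2,1,21) (2,2,17) (3,2,21) (3,3,21) (4,3,21) (4,4,21)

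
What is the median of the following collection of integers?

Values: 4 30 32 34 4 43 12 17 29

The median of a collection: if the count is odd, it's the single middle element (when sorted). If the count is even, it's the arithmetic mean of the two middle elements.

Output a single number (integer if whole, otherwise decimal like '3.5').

Step 1: insert 4 -> lo=[4] (size 1, max 4) hi=[] (size 0) -> median=4
Step 2: insert 30 -> lo=[4] (size 1, max 4) hi=[30] (size 1, min 30) -> median=17
Step 3: insert 32 -> lo=[4, 30] (size 2, max 30) hi=[32] (size 1, min 32) -> median=30
Step 4: insert 34 -> lo=[4, 30] (size 2, max 30) hi=[32, 34] (size 2, min 32) -> median=31
Step 5: insert 4 -> lo=[4, 4, 30] (size 3, max 30) hi=[32, 34] (size 2, min 32) -> median=30
Step 6: insert 43 -> lo=[4, 4, 30] (size 3, max 30) hi=[32, 34, 43] (size 3, min 32) -> median=31
Step 7: insert 12 -> lo=[4, 4, 12, 30] (size 4, max 30) hi=[32, 34, 43] (size 3, min 32) -> median=30
Step 8: insert 17 -> lo=[4, 4, 12, 17] (size 4, max 17) hi=[30, 32, 34, 43] (size 4, min 30) -> median=23.5
Step 9: insert 29 -> lo=[4, 4, 12, 17, 29] (size 5, max 29) hi=[30, 32, 34, 43] (size 4, min 30) -> median=29

Answer: 29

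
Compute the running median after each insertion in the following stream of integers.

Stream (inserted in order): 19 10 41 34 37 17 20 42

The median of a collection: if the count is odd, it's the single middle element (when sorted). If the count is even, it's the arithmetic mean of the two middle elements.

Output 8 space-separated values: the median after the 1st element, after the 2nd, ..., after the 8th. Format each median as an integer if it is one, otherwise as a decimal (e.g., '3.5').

Answer: 19 14.5 19 26.5 34 26.5 20 27

Derivation:
Step 1: insert 19 -> lo=[19] (size 1, max 19) hi=[] (size 0) -> median=19
Step 2: insert 10 -> lo=[10] (size 1, max 10) hi=[19] (size 1, min 19) -> median=14.5
Step 3: insert 41 -> lo=[10, 19] (size 2, max 19) hi=[41] (size 1, min 41) -> median=19
Step 4: insert 34 -> lo=[10, 19] (size 2, max 19) hi=[34, 41] (size 2, min 34) -> median=26.5
Step 5: insert 37 -> lo=[10, 19, 34] (size 3, max 34) hi=[37, 41] (size 2, min 37) -> median=34
Step 6: insert 17 -> lo=[10, 17, 19] (size 3, max 19) hi=[34, 37, 41] (size 3, min 34) -> median=26.5
Step 7: insert 20 -> lo=[10, 17, 19, 20] (size 4, max 20) hi=[34, 37, 41] (size 3, min 34) -> median=20
Step 8: insert 42 -> lo=[10, 17, 19, 20] (size 4, max 20) hi=[34, 37, 41, 42] (size 4, min 34) -> median=27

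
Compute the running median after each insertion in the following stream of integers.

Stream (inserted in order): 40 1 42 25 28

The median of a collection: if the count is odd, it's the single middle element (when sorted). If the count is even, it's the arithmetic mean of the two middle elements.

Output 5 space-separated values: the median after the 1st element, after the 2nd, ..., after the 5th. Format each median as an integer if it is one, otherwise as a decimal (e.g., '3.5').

Step 1: insert 40 -> lo=[40] (size 1, max 40) hi=[] (size 0) -> median=40
Step 2: insert 1 -> lo=[1] (size 1, max 1) hi=[40] (size 1, min 40) -> median=20.5
Step 3: insert 42 -> lo=[1, 40] (size 2, max 40) hi=[42] (size 1, min 42) -> median=40
Step 4: insert 25 -> lo=[1, 25] (size 2, max 25) hi=[40, 42] (size 2, min 40) -> median=32.5
Step 5: insert 28 -> lo=[1, 25, 28] (size 3, max 28) hi=[40, 42] (size 2, min 40) -> median=28

Answer: 40 20.5 40 32.5 28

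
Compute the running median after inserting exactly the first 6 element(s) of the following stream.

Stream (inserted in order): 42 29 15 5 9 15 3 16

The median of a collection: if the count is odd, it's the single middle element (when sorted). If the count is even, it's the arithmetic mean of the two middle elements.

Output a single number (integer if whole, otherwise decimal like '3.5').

Step 1: insert 42 -> lo=[42] (size 1, max 42) hi=[] (size 0) -> median=42
Step 2: insert 29 -> lo=[29] (size 1, max 29) hi=[42] (size 1, min 42) -> median=35.5
Step 3: insert 15 -> lo=[15, 29] (size 2, max 29) hi=[42] (size 1, min 42) -> median=29
Step 4: insert 5 -> lo=[5, 15] (size 2, max 15) hi=[29, 42] (size 2, min 29) -> median=22
Step 5: insert 9 -> lo=[5, 9, 15] (size 3, max 15) hi=[29, 42] (size 2, min 29) -> median=15
Step 6: insert 15 -> lo=[5, 9, 15] (size 3, max 15) hi=[15, 29, 42] (size 3, min 15) -> median=15

Answer: 15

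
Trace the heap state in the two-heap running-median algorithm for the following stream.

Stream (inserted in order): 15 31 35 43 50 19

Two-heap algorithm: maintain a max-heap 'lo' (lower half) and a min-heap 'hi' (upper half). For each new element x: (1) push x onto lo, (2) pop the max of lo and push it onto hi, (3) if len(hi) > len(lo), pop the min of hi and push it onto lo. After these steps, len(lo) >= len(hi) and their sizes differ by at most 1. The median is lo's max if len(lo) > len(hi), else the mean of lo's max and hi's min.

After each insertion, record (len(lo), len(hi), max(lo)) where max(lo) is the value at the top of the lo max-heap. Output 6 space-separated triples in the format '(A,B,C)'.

Step 1: insert 15 -> lo=[15] hi=[] -> (len(lo)=1, len(hi)=0, max(lo)=15)
Step 2: insert 31 -> lo=[15] hi=[31] -> (len(lo)=1, len(hi)=1, max(lo)=15)
Step 3: insert 35 -> lo=[15, 31] hi=[35] -> (len(lo)=2, len(hi)=1, max(lo)=31)
Step 4: insert 43 -> lo=[15, 31] hi=[35, 43] -> (len(lo)=2, len(hi)=2, max(lo)=31)
Step 5: insert 50 -> lo=[15, 31, 35] hi=[43, 50] -> (len(lo)=3, len(hi)=2, max(lo)=35)
Step 6: insert 19 -> lo=[15, 19, 31] hi=[35, 43, 50] -> (len(lo)=3, len(hi)=3, max(lo)=31)

Answer: (1,0,15) (1,1,15) (2,1,31) (2,2,31) (3,2,35) (3,3,31)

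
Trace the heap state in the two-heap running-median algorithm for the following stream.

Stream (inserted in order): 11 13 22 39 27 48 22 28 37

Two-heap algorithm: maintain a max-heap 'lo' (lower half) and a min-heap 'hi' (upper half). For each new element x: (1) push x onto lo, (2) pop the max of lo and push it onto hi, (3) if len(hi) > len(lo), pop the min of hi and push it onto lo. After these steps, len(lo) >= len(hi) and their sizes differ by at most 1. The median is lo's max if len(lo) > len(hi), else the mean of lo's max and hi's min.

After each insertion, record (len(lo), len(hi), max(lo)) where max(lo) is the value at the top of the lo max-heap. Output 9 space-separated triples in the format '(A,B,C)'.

Step 1: insert 11 -> lo=[11] hi=[] -> (len(lo)=1, len(hi)=0, max(lo)=11)
Step 2: insert 13 -> lo=[11] hi=[13] -> (len(lo)=1, len(hi)=1, max(lo)=11)
Step 3: insert 22 -> lo=[11, 13] hi=[22] -> (len(lo)=2, len(hi)=1, max(lo)=13)
Step 4: insert 39 -> lo=[11, 13] hi=[22, 39] -> (len(lo)=2, len(hi)=2, max(lo)=13)
Step 5: insert 27 -> lo=[11, 13, 22] hi=[27, 39] -> (len(lo)=3, len(hi)=2, max(lo)=22)
Step 6: insert 48 -> lo=[11, 13, 22] hi=[27, 39, 48] -> (len(lo)=3, len(hi)=3, max(lo)=22)
Step 7: insert 22 -> lo=[11, 13, 22, 22] hi=[27, 39, 48] -> (len(lo)=4, len(hi)=3, max(lo)=22)
Step 8: insert 28 -> lo=[11, 13, 22, 22] hi=[27, 28, 39, 48] -> (len(lo)=4, len(hi)=4, max(lo)=22)
Step 9: insert 37 -> lo=[11, 13, 22, 22, 27] hi=[28, 37, 39, 48] -> (len(lo)=5, len(hi)=4, max(lo)=27)

Answer: (1,0,11) (1,1,11) (2,1,13) (2,2,13) (3,2,22) (3,3,22) (4,3,22) (4,4,22) (5,4,27)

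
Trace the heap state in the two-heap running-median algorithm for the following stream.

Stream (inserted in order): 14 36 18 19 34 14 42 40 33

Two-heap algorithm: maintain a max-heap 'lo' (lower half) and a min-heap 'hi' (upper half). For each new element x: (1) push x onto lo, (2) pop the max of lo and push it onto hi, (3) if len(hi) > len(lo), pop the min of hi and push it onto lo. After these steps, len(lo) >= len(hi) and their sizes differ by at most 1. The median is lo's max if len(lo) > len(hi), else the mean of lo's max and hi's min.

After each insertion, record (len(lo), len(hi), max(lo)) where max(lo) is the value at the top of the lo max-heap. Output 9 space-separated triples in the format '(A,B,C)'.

Answer: (1,0,14) (1,1,14) (2,1,18) (2,2,18) (3,2,19) (3,3,18) (4,3,19) (4,4,19) (5,4,33)

Derivation:
Step 1: insert 14 -> lo=[14] hi=[] -> (len(lo)=1, len(hi)=0, max(lo)=14)
Step 2: insert 36 -> lo=[14] hi=[36] -> (len(lo)=1, len(hi)=1, max(lo)=14)
Step 3: insert 18 -> lo=[14, 18] hi=[36] -> (len(lo)=2, len(hi)=1, max(lo)=18)
Step 4: insert 19 -> lo=[14, 18] hi=[19, 36] -> (len(lo)=2, len(hi)=2, max(lo)=18)
Step 5: insert 34 -> lo=[14, 18, 19] hi=[34, 36] -> (len(lo)=3, len(hi)=2, max(lo)=19)
Step 6: insert 14 -> lo=[14, 14, 18] hi=[19, 34, 36] -> (len(lo)=3, len(hi)=3, max(lo)=18)
Step 7: insert 42 -> lo=[14, 14, 18, 19] hi=[34, 36, 42] -> (len(lo)=4, len(hi)=3, max(lo)=19)
Step 8: insert 40 -> lo=[14, 14, 18, 19] hi=[34, 36, 40, 42] -> (len(lo)=4, len(hi)=4, max(lo)=19)
Step 9: insert 33 -> lo=[14, 14, 18, 19, 33] hi=[34, 36, 40, 42] -> (len(lo)=5, len(hi)=4, max(lo)=33)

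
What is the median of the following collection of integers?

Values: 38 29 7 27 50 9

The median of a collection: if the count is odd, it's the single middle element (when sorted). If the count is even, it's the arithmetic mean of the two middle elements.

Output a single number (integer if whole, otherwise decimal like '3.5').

Step 1: insert 38 -> lo=[38] (size 1, max 38) hi=[] (size 0) -> median=38
Step 2: insert 29 -> lo=[29] (size 1, max 29) hi=[38] (size 1, min 38) -> median=33.5
Step 3: insert 7 -> lo=[7, 29] (size 2, max 29) hi=[38] (size 1, min 38) -> median=29
Step 4: insert 27 -> lo=[7, 27] (size 2, max 27) hi=[29, 38] (size 2, min 29) -> median=28
Step 5: insert 50 -> lo=[7, 27, 29] (size 3, max 29) hi=[38, 50] (size 2, min 38) -> median=29
Step 6: insert 9 -> lo=[7, 9, 27] (size 3, max 27) hi=[29, 38, 50] (size 3, min 29) -> median=28

Answer: 28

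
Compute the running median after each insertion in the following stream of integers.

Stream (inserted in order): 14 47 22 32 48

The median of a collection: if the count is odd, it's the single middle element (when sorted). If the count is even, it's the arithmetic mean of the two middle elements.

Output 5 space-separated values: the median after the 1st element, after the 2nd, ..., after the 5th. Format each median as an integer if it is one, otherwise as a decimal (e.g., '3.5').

Step 1: insert 14 -> lo=[14] (size 1, max 14) hi=[] (size 0) -> median=14
Step 2: insert 47 -> lo=[14] (size 1, max 14) hi=[47] (size 1, min 47) -> median=30.5
Step 3: insert 22 -> lo=[14, 22] (size 2, max 22) hi=[47] (size 1, min 47) -> median=22
Step 4: insert 32 -> lo=[14, 22] (size 2, max 22) hi=[32, 47] (size 2, min 32) -> median=27
Step 5: insert 48 -> lo=[14, 22, 32] (size 3, max 32) hi=[47, 48] (size 2, min 47) -> median=32

Answer: 14 30.5 22 27 32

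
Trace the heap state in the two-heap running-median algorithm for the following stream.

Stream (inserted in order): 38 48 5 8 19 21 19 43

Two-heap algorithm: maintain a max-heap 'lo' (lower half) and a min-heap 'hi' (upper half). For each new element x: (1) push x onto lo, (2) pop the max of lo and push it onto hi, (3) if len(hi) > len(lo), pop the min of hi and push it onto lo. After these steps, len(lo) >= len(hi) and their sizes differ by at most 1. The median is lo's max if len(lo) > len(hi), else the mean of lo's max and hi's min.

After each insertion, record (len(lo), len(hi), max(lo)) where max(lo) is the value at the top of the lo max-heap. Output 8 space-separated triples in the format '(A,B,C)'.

Answer: (1,0,38) (1,1,38) (2,1,38) (2,2,8) (3,2,19) (3,3,19) (4,3,19) (4,4,19)

Derivation:
Step 1: insert 38 -> lo=[38] hi=[] -> (len(lo)=1, len(hi)=0, max(lo)=38)
Step 2: insert 48 -> lo=[38] hi=[48] -> (len(lo)=1, len(hi)=1, max(lo)=38)
Step 3: insert 5 -> lo=[5, 38] hi=[48] -> (len(lo)=2, len(hi)=1, max(lo)=38)
Step 4: insert 8 -> lo=[5, 8] hi=[38, 48] -> (len(lo)=2, len(hi)=2, max(lo)=8)
Step 5: insert 19 -> lo=[5, 8, 19] hi=[38, 48] -> (len(lo)=3, len(hi)=2, max(lo)=19)
Step 6: insert 21 -> lo=[5, 8, 19] hi=[21, 38, 48] -> (len(lo)=3, len(hi)=3, max(lo)=19)
Step 7: insert 19 -> lo=[5, 8, 19, 19] hi=[21, 38, 48] -> (len(lo)=4, len(hi)=3, max(lo)=19)
Step 8: insert 43 -> lo=[5, 8, 19, 19] hi=[21, 38, 43, 48] -> (len(lo)=4, len(hi)=4, max(lo)=19)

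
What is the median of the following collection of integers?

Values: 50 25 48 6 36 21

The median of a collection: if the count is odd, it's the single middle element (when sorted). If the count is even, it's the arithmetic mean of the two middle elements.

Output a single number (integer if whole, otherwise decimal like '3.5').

Answer: 30.5

Derivation:
Step 1: insert 50 -> lo=[50] (size 1, max 50) hi=[] (size 0) -> median=50
Step 2: insert 25 -> lo=[25] (size 1, max 25) hi=[50] (size 1, min 50) -> median=37.5
Step 3: insert 48 -> lo=[25, 48] (size 2, max 48) hi=[50] (size 1, min 50) -> median=48
Step 4: insert 6 -> lo=[6, 25] (size 2, max 25) hi=[48, 50] (size 2, min 48) -> median=36.5
Step 5: insert 36 -> lo=[6, 25, 36] (size 3, max 36) hi=[48, 50] (size 2, min 48) -> median=36
Step 6: insert 21 -> lo=[6, 21, 25] (size 3, max 25) hi=[36, 48, 50] (size 3, min 36) -> median=30.5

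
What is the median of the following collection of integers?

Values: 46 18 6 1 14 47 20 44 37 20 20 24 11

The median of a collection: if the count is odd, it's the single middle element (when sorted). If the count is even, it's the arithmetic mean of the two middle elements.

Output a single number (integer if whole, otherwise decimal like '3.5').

Answer: 20

Derivation:
Step 1: insert 46 -> lo=[46] (size 1, max 46) hi=[] (size 0) -> median=46
Step 2: insert 18 -> lo=[18] (size 1, max 18) hi=[46] (size 1, min 46) -> median=32
Step 3: insert 6 -> lo=[6, 18] (size 2, max 18) hi=[46] (size 1, min 46) -> median=18
Step 4: insert 1 -> lo=[1, 6] (size 2, max 6) hi=[18, 46] (size 2, min 18) -> median=12
Step 5: insert 14 -> lo=[1, 6, 14] (size 3, max 14) hi=[18, 46] (size 2, min 18) -> median=14
Step 6: insert 47 -> lo=[1, 6, 14] (size 3, max 14) hi=[18, 46, 47] (size 3, min 18) -> median=16
Step 7: insert 20 -> lo=[1, 6, 14, 18] (size 4, max 18) hi=[20, 46, 47] (size 3, min 20) -> median=18
Step 8: insert 44 -> lo=[1, 6, 14, 18] (size 4, max 18) hi=[20, 44, 46, 47] (size 4, min 20) -> median=19
Step 9: insert 37 -> lo=[1, 6, 14, 18, 20] (size 5, max 20) hi=[37, 44, 46, 47] (size 4, min 37) -> median=20
Step 10: insert 20 -> lo=[1, 6, 14, 18, 20] (size 5, max 20) hi=[20, 37, 44, 46, 47] (size 5, min 20) -> median=20
Step 11: insert 20 -> lo=[1, 6, 14, 18, 20, 20] (size 6, max 20) hi=[20, 37, 44, 46, 47] (size 5, min 20) -> median=20
Step 12: insert 24 -> lo=[1, 6, 14, 18, 20, 20] (size 6, max 20) hi=[20, 24, 37, 44, 46, 47] (size 6, min 20) -> median=20
Step 13: insert 11 -> lo=[1, 6, 11, 14, 18, 20, 20] (size 7, max 20) hi=[20, 24, 37, 44, 46, 47] (size 6, min 20) -> median=20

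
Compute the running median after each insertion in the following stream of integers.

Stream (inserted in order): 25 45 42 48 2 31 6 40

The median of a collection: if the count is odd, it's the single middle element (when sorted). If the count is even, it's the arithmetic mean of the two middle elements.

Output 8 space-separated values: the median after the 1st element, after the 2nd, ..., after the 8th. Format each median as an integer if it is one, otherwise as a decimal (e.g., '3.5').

Answer: 25 35 42 43.5 42 36.5 31 35.5

Derivation:
Step 1: insert 25 -> lo=[25] (size 1, max 25) hi=[] (size 0) -> median=25
Step 2: insert 45 -> lo=[25] (size 1, max 25) hi=[45] (size 1, min 45) -> median=35
Step 3: insert 42 -> lo=[25, 42] (size 2, max 42) hi=[45] (size 1, min 45) -> median=42
Step 4: insert 48 -> lo=[25, 42] (size 2, max 42) hi=[45, 48] (size 2, min 45) -> median=43.5
Step 5: insert 2 -> lo=[2, 25, 42] (size 3, max 42) hi=[45, 48] (size 2, min 45) -> median=42
Step 6: insert 31 -> lo=[2, 25, 31] (size 3, max 31) hi=[42, 45, 48] (size 3, min 42) -> median=36.5
Step 7: insert 6 -> lo=[2, 6, 25, 31] (size 4, max 31) hi=[42, 45, 48] (size 3, min 42) -> median=31
Step 8: insert 40 -> lo=[2, 6, 25, 31] (size 4, max 31) hi=[40, 42, 45, 48] (size 4, min 40) -> median=35.5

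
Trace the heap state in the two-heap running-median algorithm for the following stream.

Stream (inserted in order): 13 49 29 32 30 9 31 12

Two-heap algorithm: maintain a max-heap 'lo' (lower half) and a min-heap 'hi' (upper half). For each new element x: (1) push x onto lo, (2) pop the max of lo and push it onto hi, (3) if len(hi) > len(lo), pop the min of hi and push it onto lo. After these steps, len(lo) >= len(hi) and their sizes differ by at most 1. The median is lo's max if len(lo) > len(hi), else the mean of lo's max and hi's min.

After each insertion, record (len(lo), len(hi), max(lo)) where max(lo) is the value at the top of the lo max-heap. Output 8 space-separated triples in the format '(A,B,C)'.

Step 1: insert 13 -> lo=[13] hi=[] -> (len(lo)=1, len(hi)=0, max(lo)=13)
Step 2: insert 49 -> lo=[13] hi=[49] -> (len(lo)=1, len(hi)=1, max(lo)=13)
Step 3: insert 29 -> lo=[13, 29] hi=[49] -> (len(lo)=2, len(hi)=1, max(lo)=29)
Step 4: insert 32 -> lo=[13, 29] hi=[32, 49] -> (len(lo)=2, len(hi)=2, max(lo)=29)
Step 5: insert 30 -> lo=[13, 29, 30] hi=[32, 49] -> (len(lo)=3, len(hi)=2, max(lo)=30)
Step 6: insert 9 -> lo=[9, 13, 29] hi=[30, 32, 49] -> (len(lo)=3, len(hi)=3, max(lo)=29)
Step 7: insert 31 -> lo=[9, 13, 29, 30] hi=[31, 32, 49] -> (len(lo)=4, len(hi)=3, max(lo)=30)
Step 8: insert 12 -> lo=[9, 12, 13, 29] hi=[30, 31, 32, 49] -> (len(lo)=4, len(hi)=4, max(lo)=29)

Answer: (1,0,13) (1,1,13) (2,1,29) (2,2,29) (3,2,30) (3,3,29) (4,3,30) (4,4,29)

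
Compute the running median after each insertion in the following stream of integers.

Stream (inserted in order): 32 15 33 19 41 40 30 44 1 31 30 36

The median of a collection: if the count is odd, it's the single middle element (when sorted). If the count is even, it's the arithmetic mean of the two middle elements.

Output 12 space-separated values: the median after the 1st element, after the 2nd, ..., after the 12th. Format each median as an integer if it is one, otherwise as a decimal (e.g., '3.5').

Answer: 32 23.5 32 25.5 32 32.5 32 32.5 32 31.5 31 31.5

Derivation:
Step 1: insert 32 -> lo=[32] (size 1, max 32) hi=[] (size 0) -> median=32
Step 2: insert 15 -> lo=[15] (size 1, max 15) hi=[32] (size 1, min 32) -> median=23.5
Step 3: insert 33 -> lo=[15, 32] (size 2, max 32) hi=[33] (size 1, min 33) -> median=32
Step 4: insert 19 -> lo=[15, 19] (size 2, max 19) hi=[32, 33] (size 2, min 32) -> median=25.5
Step 5: insert 41 -> lo=[15, 19, 32] (size 3, max 32) hi=[33, 41] (size 2, min 33) -> median=32
Step 6: insert 40 -> lo=[15, 19, 32] (size 3, max 32) hi=[33, 40, 41] (size 3, min 33) -> median=32.5
Step 7: insert 30 -> lo=[15, 19, 30, 32] (size 4, max 32) hi=[33, 40, 41] (size 3, min 33) -> median=32
Step 8: insert 44 -> lo=[15, 19, 30, 32] (size 4, max 32) hi=[33, 40, 41, 44] (size 4, min 33) -> median=32.5
Step 9: insert 1 -> lo=[1, 15, 19, 30, 32] (size 5, max 32) hi=[33, 40, 41, 44] (size 4, min 33) -> median=32
Step 10: insert 31 -> lo=[1, 15, 19, 30, 31] (size 5, max 31) hi=[32, 33, 40, 41, 44] (size 5, min 32) -> median=31.5
Step 11: insert 30 -> lo=[1, 15, 19, 30, 30, 31] (size 6, max 31) hi=[32, 33, 40, 41, 44] (size 5, min 32) -> median=31
Step 12: insert 36 -> lo=[1, 15, 19, 30, 30, 31] (size 6, max 31) hi=[32, 33, 36, 40, 41, 44] (size 6, min 32) -> median=31.5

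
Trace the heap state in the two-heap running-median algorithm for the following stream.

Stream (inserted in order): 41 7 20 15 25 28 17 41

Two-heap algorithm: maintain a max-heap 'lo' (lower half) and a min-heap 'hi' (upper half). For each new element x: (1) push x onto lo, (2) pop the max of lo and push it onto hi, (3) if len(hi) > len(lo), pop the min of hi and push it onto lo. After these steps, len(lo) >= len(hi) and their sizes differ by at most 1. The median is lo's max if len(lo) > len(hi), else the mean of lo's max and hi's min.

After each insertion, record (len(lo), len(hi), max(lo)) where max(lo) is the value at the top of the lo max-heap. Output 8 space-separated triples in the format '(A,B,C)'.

Step 1: insert 41 -> lo=[41] hi=[] -> (len(lo)=1, len(hi)=0, max(lo)=41)
Step 2: insert 7 -> lo=[7] hi=[41] -> (len(lo)=1, len(hi)=1, max(lo)=7)
Step 3: insert 20 -> lo=[7, 20] hi=[41] -> (len(lo)=2, len(hi)=1, max(lo)=20)
Step 4: insert 15 -> lo=[7, 15] hi=[20, 41] -> (len(lo)=2, len(hi)=2, max(lo)=15)
Step 5: insert 25 -> lo=[7, 15, 20] hi=[25, 41] -> (len(lo)=3, len(hi)=2, max(lo)=20)
Step 6: insert 28 -> lo=[7, 15, 20] hi=[25, 28, 41] -> (len(lo)=3, len(hi)=3, max(lo)=20)
Step 7: insert 17 -> lo=[7, 15, 17, 20] hi=[25, 28, 41] -> (len(lo)=4, len(hi)=3, max(lo)=20)
Step 8: insert 41 -> lo=[7, 15, 17, 20] hi=[25, 28, 41, 41] -> (len(lo)=4, len(hi)=4, max(lo)=20)

Answer: (1,0,41) (1,1,7) (2,1,20) (2,2,15) (3,2,20) (3,3,20) (4,3,20) (4,4,20)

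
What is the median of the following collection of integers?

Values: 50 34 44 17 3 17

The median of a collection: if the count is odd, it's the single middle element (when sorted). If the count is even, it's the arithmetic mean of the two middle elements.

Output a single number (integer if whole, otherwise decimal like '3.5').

Step 1: insert 50 -> lo=[50] (size 1, max 50) hi=[] (size 0) -> median=50
Step 2: insert 34 -> lo=[34] (size 1, max 34) hi=[50] (size 1, min 50) -> median=42
Step 3: insert 44 -> lo=[34, 44] (size 2, max 44) hi=[50] (size 1, min 50) -> median=44
Step 4: insert 17 -> lo=[17, 34] (size 2, max 34) hi=[44, 50] (size 2, min 44) -> median=39
Step 5: insert 3 -> lo=[3, 17, 34] (size 3, max 34) hi=[44, 50] (size 2, min 44) -> median=34
Step 6: insert 17 -> lo=[3, 17, 17] (size 3, max 17) hi=[34, 44, 50] (size 3, min 34) -> median=25.5

Answer: 25.5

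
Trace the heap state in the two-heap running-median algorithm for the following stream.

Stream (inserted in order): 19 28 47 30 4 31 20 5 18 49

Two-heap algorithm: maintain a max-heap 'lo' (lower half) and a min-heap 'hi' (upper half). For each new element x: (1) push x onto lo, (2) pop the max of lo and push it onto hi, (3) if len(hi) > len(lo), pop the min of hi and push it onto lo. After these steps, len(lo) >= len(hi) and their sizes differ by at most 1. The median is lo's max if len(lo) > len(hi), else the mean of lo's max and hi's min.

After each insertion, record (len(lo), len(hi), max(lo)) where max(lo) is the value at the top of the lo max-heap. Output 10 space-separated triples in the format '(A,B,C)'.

Step 1: insert 19 -> lo=[19] hi=[] -> (len(lo)=1, len(hi)=0, max(lo)=19)
Step 2: insert 28 -> lo=[19] hi=[28] -> (len(lo)=1, len(hi)=1, max(lo)=19)
Step 3: insert 47 -> lo=[19, 28] hi=[47] -> (len(lo)=2, len(hi)=1, max(lo)=28)
Step 4: insert 30 -> lo=[19, 28] hi=[30, 47] -> (len(lo)=2, len(hi)=2, max(lo)=28)
Step 5: insert 4 -> lo=[4, 19, 28] hi=[30, 47] -> (len(lo)=3, len(hi)=2, max(lo)=28)
Step 6: insert 31 -> lo=[4, 19, 28] hi=[30, 31, 47] -> (len(lo)=3, len(hi)=3, max(lo)=28)
Step 7: insert 20 -> lo=[4, 19, 20, 28] hi=[30, 31, 47] -> (len(lo)=4, len(hi)=3, max(lo)=28)
Step 8: insert 5 -> lo=[4, 5, 19, 20] hi=[28, 30, 31, 47] -> (len(lo)=4, len(hi)=4, max(lo)=20)
Step 9: insert 18 -> lo=[4, 5, 18, 19, 20] hi=[28, 30, 31, 47] -> (len(lo)=5, len(hi)=4, max(lo)=20)
Step 10: insert 49 -> lo=[4, 5, 18, 19, 20] hi=[28, 30, 31, 47, 49] -> (len(lo)=5, len(hi)=5, max(lo)=20)

Answer: (1,0,19) (1,1,19) (2,1,28) (2,2,28) (3,2,28) (3,3,28) (4,3,28) (4,4,20) (5,4,20) (5,5,20)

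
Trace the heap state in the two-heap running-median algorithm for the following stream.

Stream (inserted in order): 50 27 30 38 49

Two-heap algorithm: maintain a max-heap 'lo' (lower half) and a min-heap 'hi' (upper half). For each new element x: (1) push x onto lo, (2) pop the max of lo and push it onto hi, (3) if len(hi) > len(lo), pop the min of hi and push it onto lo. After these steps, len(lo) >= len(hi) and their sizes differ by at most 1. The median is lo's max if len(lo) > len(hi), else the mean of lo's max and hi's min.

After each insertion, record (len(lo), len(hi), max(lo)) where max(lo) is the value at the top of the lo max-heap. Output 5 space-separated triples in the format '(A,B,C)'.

Answer: (1,0,50) (1,1,27) (2,1,30) (2,2,30) (3,2,38)

Derivation:
Step 1: insert 50 -> lo=[50] hi=[] -> (len(lo)=1, len(hi)=0, max(lo)=50)
Step 2: insert 27 -> lo=[27] hi=[50] -> (len(lo)=1, len(hi)=1, max(lo)=27)
Step 3: insert 30 -> lo=[27, 30] hi=[50] -> (len(lo)=2, len(hi)=1, max(lo)=30)
Step 4: insert 38 -> lo=[27, 30] hi=[38, 50] -> (len(lo)=2, len(hi)=2, max(lo)=30)
Step 5: insert 49 -> lo=[27, 30, 38] hi=[49, 50] -> (len(lo)=3, len(hi)=2, max(lo)=38)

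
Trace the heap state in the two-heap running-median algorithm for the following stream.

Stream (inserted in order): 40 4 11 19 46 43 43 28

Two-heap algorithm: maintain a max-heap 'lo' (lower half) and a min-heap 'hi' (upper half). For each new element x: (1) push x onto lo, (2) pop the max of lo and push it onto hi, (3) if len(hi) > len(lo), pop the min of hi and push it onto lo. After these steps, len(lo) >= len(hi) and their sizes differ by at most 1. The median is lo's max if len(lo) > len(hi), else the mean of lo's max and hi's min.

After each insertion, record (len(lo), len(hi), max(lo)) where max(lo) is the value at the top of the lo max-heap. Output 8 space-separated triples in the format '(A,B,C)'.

Step 1: insert 40 -> lo=[40] hi=[] -> (len(lo)=1, len(hi)=0, max(lo)=40)
Step 2: insert 4 -> lo=[4] hi=[40] -> (len(lo)=1, len(hi)=1, max(lo)=4)
Step 3: insert 11 -> lo=[4, 11] hi=[40] -> (len(lo)=2, len(hi)=1, max(lo)=11)
Step 4: insert 19 -> lo=[4, 11] hi=[19, 40] -> (len(lo)=2, len(hi)=2, max(lo)=11)
Step 5: insert 46 -> lo=[4, 11, 19] hi=[40, 46] -> (len(lo)=3, len(hi)=2, max(lo)=19)
Step 6: insert 43 -> lo=[4, 11, 19] hi=[40, 43, 46] -> (len(lo)=3, len(hi)=3, max(lo)=19)
Step 7: insert 43 -> lo=[4, 11, 19, 40] hi=[43, 43, 46] -> (len(lo)=4, len(hi)=3, max(lo)=40)
Step 8: insert 28 -> lo=[4, 11, 19, 28] hi=[40, 43, 43, 46] -> (len(lo)=4, len(hi)=4, max(lo)=28)

Answer: (1,0,40) (1,1,4) (2,1,11) (2,2,11) (3,2,19) (3,3,19) (4,3,40) (4,4,28)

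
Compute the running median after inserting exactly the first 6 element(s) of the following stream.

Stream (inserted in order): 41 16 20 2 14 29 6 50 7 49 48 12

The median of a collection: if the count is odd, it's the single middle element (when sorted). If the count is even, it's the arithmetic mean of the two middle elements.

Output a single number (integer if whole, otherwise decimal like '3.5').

Step 1: insert 41 -> lo=[41] (size 1, max 41) hi=[] (size 0) -> median=41
Step 2: insert 16 -> lo=[16] (size 1, max 16) hi=[41] (size 1, min 41) -> median=28.5
Step 3: insert 20 -> lo=[16, 20] (size 2, max 20) hi=[41] (size 1, min 41) -> median=20
Step 4: insert 2 -> lo=[2, 16] (size 2, max 16) hi=[20, 41] (size 2, min 20) -> median=18
Step 5: insert 14 -> lo=[2, 14, 16] (size 3, max 16) hi=[20, 41] (size 2, min 20) -> median=16
Step 6: insert 29 -> lo=[2, 14, 16] (size 3, max 16) hi=[20, 29, 41] (size 3, min 20) -> median=18

Answer: 18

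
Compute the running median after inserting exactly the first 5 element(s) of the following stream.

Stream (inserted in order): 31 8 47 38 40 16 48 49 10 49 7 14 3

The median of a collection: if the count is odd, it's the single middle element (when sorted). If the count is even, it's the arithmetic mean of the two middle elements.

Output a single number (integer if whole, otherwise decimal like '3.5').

Answer: 38

Derivation:
Step 1: insert 31 -> lo=[31] (size 1, max 31) hi=[] (size 0) -> median=31
Step 2: insert 8 -> lo=[8] (size 1, max 8) hi=[31] (size 1, min 31) -> median=19.5
Step 3: insert 47 -> lo=[8, 31] (size 2, max 31) hi=[47] (size 1, min 47) -> median=31
Step 4: insert 38 -> lo=[8, 31] (size 2, max 31) hi=[38, 47] (size 2, min 38) -> median=34.5
Step 5: insert 40 -> lo=[8, 31, 38] (size 3, max 38) hi=[40, 47] (size 2, min 40) -> median=38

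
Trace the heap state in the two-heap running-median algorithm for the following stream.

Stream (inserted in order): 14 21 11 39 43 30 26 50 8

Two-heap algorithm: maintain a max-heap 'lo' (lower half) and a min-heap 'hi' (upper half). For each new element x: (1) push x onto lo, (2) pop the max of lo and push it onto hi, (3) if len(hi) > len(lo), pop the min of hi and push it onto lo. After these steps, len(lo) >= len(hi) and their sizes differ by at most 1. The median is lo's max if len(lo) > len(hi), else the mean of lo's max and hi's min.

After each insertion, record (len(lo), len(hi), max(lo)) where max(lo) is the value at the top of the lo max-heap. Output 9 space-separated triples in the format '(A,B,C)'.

Answer: (1,0,14) (1,1,14) (2,1,14) (2,2,14) (3,2,21) (3,3,21) (4,3,26) (4,4,26) (5,4,26)

Derivation:
Step 1: insert 14 -> lo=[14] hi=[] -> (len(lo)=1, len(hi)=0, max(lo)=14)
Step 2: insert 21 -> lo=[14] hi=[21] -> (len(lo)=1, len(hi)=1, max(lo)=14)
Step 3: insert 11 -> lo=[11, 14] hi=[21] -> (len(lo)=2, len(hi)=1, max(lo)=14)
Step 4: insert 39 -> lo=[11, 14] hi=[21, 39] -> (len(lo)=2, len(hi)=2, max(lo)=14)
Step 5: insert 43 -> lo=[11, 14, 21] hi=[39, 43] -> (len(lo)=3, len(hi)=2, max(lo)=21)
Step 6: insert 30 -> lo=[11, 14, 21] hi=[30, 39, 43] -> (len(lo)=3, len(hi)=3, max(lo)=21)
Step 7: insert 26 -> lo=[11, 14, 21, 26] hi=[30, 39, 43] -> (len(lo)=4, len(hi)=3, max(lo)=26)
Step 8: insert 50 -> lo=[11, 14, 21, 26] hi=[30, 39, 43, 50] -> (len(lo)=4, len(hi)=4, max(lo)=26)
Step 9: insert 8 -> lo=[8, 11, 14, 21, 26] hi=[30, 39, 43, 50] -> (len(lo)=5, len(hi)=4, max(lo)=26)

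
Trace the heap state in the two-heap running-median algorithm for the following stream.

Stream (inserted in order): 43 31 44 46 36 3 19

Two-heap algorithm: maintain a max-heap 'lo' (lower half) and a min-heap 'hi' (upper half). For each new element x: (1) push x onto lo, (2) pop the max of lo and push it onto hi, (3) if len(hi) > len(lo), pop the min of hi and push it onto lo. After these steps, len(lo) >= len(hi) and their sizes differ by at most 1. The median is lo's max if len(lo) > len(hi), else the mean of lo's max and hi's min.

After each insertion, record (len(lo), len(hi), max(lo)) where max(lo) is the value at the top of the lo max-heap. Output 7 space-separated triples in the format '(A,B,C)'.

Step 1: insert 43 -> lo=[43] hi=[] -> (len(lo)=1, len(hi)=0, max(lo)=43)
Step 2: insert 31 -> lo=[31] hi=[43] -> (len(lo)=1, len(hi)=1, max(lo)=31)
Step 3: insert 44 -> lo=[31, 43] hi=[44] -> (len(lo)=2, len(hi)=1, max(lo)=43)
Step 4: insert 46 -> lo=[31, 43] hi=[44, 46] -> (len(lo)=2, len(hi)=2, max(lo)=43)
Step 5: insert 36 -> lo=[31, 36, 43] hi=[44, 46] -> (len(lo)=3, len(hi)=2, max(lo)=43)
Step 6: insert 3 -> lo=[3, 31, 36] hi=[43, 44, 46] -> (len(lo)=3, len(hi)=3, max(lo)=36)
Step 7: insert 19 -> lo=[3, 19, 31, 36] hi=[43, 44, 46] -> (len(lo)=4, len(hi)=3, max(lo)=36)

Answer: (1,0,43) (1,1,31) (2,1,43) (2,2,43) (3,2,43) (3,3,36) (4,3,36)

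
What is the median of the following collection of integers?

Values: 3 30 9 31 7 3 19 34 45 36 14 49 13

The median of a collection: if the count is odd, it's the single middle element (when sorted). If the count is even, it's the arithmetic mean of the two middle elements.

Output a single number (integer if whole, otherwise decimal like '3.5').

Answer: 19

Derivation:
Step 1: insert 3 -> lo=[3] (size 1, max 3) hi=[] (size 0) -> median=3
Step 2: insert 30 -> lo=[3] (size 1, max 3) hi=[30] (size 1, min 30) -> median=16.5
Step 3: insert 9 -> lo=[3, 9] (size 2, max 9) hi=[30] (size 1, min 30) -> median=9
Step 4: insert 31 -> lo=[3, 9] (size 2, max 9) hi=[30, 31] (size 2, min 30) -> median=19.5
Step 5: insert 7 -> lo=[3, 7, 9] (size 3, max 9) hi=[30, 31] (size 2, min 30) -> median=9
Step 6: insert 3 -> lo=[3, 3, 7] (size 3, max 7) hi=[9, 30, 31] (size 3, min 9) -> median=8
Step 7: insert 19 -> lo=[3, 3, 7, 9] (size 4, max 9) hi=[19, 30, 31] (size 3, min 19) -> median=9
Step 8: insert 34 -> lo=[3, 3, 7, 9] (size 4, max 9) hi=[19, 30, 31, 34] (size 4, min 19) -> median=14
Step 9: insert 45 -> lo=[3, 3, 7, 9, 19] (size 5, max 19) hi=[30, 31, 34, 45] (size 4, min 30) -> median=19
Step 10: insert 36 -> lo=[3, 3, 7, 9, 19] (size 5, max 19) hi=[30, 31, 34, 36, 45] (size 5, min 30) -> median=24.5
Step 11: insert 14 -> lo=[3, 3, 7, 9, 14, 19] (size 6, max 19) hi=[30, 31, 34, 36, 45] (size 5, min 30) -> median=19
Step 12: insert 49 -> lo=[3, 3, 7, 9, 14, 19] (size 6, max 19) hi=[30, 31, 34, 36, 45, 49] (size 6, min 30) -> median=24.5
Step 13: insert 13 -> lo=[3, 3, 7, 9, 13, 14, 19] (size 7, max 19) hi=[30, 31, 34, 36, 45, 49] (size 6, min 30) -> median=19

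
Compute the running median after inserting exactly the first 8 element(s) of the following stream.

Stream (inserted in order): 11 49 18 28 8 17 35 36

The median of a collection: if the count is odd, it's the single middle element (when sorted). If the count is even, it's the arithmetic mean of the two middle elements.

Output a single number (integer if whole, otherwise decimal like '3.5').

Answer: 23

Derivation:
Step 1: insert 11 -> lo=[11] (size 1, max 11) hi=[] (size 0) -> median=11
Step 2: insert 49 -> lo=[11] (size 1, max 11) hi=[49] (size 1, min 49) -> median=30
Step 3: insert 18 -> lo=[11, 18] (size 2, max 18) hi=[49] (size 1, min 49) -> median=18
Step 4: insert 28 -> lo=[11, 18] (size 2, max 18) hi=[28, 49] (size 2, min 28) -> median=23
Step 5: insert 8 -> lo=[8, 11, 18] (size 3, max 18) hi=[28, 49] (size 2, min 28) -> median=18
Step 6: insert 17 -> lo=[8, 11, 17] (size 3, max 17) hi=[18, 28, 49] (size 3, min 18) -> median=17.5
Step 7: insert 35 -> lo=[8, 11, 17, 18] (size 4, max 18) hi=[28, 35, 49] (size 3, min 28) -> median=18
Step 8: insert 36 -> lo=[8, 11, 17, 18] (size 4, max 18) hi=[28, 35, 36, 49] (size 4, min 28) -> median=23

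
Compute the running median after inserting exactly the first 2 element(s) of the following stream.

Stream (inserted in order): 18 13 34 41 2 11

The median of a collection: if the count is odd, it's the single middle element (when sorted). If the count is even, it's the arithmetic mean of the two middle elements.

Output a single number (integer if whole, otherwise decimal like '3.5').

Answer: 15.5

Derivation:
Step 1: insert 18 -> lo=[18] (size 1, max 18) hi=[] (size 0) -> median=18
Step 2: insert 13 -> lo=[13] (size 1, max 13) hi=[18] (size 1, min 18) -> median=15.5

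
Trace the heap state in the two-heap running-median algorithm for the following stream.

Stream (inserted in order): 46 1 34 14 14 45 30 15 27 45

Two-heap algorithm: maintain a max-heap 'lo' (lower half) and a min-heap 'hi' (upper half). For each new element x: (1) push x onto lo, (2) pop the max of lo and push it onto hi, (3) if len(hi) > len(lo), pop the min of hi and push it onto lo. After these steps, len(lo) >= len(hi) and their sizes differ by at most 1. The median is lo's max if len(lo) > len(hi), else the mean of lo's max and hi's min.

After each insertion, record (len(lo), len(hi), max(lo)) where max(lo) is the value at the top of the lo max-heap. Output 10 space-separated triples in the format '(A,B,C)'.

Answer: (1,0,46) (1,1,1) (2,1,34) (2,2,14) (3,2,14) (3,3,14) (4,3,30) (4,4,15) (5,4,27) (5,5,27)

Derivation:
Step 1: insert 46 -> lo=[46] hi=[] -> (len(lo)=1, len(hi)=0, max(lo)=46)
Step 2: insert 1 -> lo=[1] hi=[46] -> (len(lo)=1, len(hi)=1, max(lo)=1)
Step 3: insert 34 -> lo=[1, 34] hi=[46] -> (len(lo)=2, len(hi)=1, max(lo)=34)
Step 4: insert 14 -> lo=[1, 14] hi=[34, 46] -> (len(lo)=2, len(hi)=2, max(lo)=14)
Step 5: insert 14 -> lo=[1, 14, 14] hi=[34, 46] -> (len(lo)=3, len(hi)=2, max(lo)=14)
Step 6: insert 45 -> lo=[1, 14, 14] hi=[34, 45, 46] -> (len(lo)=3, len(hi)=3, max(lo)=14)
Step 7: insert 30 -> lo=[1, 14, 14, 30] hi=[34, 45, 46] -> (len(lo)=4, len(hi)=3, max(lo)=30)
Step 8: insert 15 -> lo=[1, 14, 14, 15] hi=[30, 34, 45, 46] -> (len(lo)=4, len(hi)=4, max(lo)=15)
Step 9: insert 27 -> lo=[1, 14, 14, 15, 27] hi=[30, 34, 45, 46] -> (len(lo)=5, len(hi)=4, max(lo)=27)
Step 10: insert 45 -> lo=[1, 14, 14, 15, 27] hi=[30, 34, 45, 45, 46] -> (len(lo)=5, len(hi)=5, max(lo)=27)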